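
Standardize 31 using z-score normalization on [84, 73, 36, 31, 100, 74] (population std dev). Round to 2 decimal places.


Mean = (84 + 73 + 36 + 31 + 100 + 74) / 6 = 66.3333
Variance = sum((x_i - mean)^2) / n = 619.5556
Std = sqrt(619.5556) = 24.8909
Z = (x - mean) / std
= (31 - 66.3333) / 24.8909
= -35.3333 / 24.8909
= -1.42

-1.42


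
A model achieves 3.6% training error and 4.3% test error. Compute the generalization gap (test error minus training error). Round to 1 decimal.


Generalization gap = test_error - train_error
= 4.3 - 3.6
= 0.7%
A small gap suggests good generalization.

0.7


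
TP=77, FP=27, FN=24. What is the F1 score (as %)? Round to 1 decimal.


Precision = TP / (TP + FP) = 77 / 104 = 0.7404
Recall = TP / (TP + FN) = 77 / 101 = 0.7624
F1 = 2 * P * R / (P + R)
= 2 * 0.7404 * 0.7624 / (0.7404 + 0.7624)
= 1.1289 / 1.5028
= 0.7512
As percentage: 75.1%

75.1


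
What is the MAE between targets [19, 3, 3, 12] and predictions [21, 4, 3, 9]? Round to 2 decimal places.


Absolute errors: [2, 1, 0, 3]
Sum of absolute errors = 6
MAE = 6 / 4 = 1.50

1.50


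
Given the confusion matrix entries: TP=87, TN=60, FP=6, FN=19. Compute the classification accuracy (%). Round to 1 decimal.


Accuracy = (TP + TN) / (TP + TN + FP + FN) * 100
= (87 + 60) / (87 + 60 + 6 + 19)
= 147 / 172
= 0.8547
= 85.5%

85.5


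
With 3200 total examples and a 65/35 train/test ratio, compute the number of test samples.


Train samples = 3200 * 65% = 2080
Test samples = 3200 - 2080
= 1120

1120


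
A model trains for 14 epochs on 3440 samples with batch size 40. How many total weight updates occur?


Iterations per epoch = 3440 / 40 = 86
Total updates = iterations_per_epoch * epochs
= 86 * 14
= 1204

1204


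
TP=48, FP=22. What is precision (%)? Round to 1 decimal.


Precision = TP / (TP + FP) * 100
= 48 / (48 + 22)
= 48 / 70
= 0.6857
= 68.6%

68.6


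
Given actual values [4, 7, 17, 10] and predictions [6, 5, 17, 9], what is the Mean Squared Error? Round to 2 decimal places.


Differences: [-2, 2, 0, 1]
Squared errors: [4, 4, 0, 1]
Sum of squared errors = 9
MSE = 9 / 4 = 2.25

2.25


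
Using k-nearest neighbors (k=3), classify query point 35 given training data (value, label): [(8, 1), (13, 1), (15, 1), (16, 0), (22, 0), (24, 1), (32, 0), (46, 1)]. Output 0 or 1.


Distances from query 35:
Point 32 (class 0): distance = 3
Point 24 (class 1): distance = 11
Point 46 (class 1): distance = 11
K=3 nearest neighbors: classes = [0, 1, 1]
Votes for class 1: 2 / 3
Majority vote => class 1

1


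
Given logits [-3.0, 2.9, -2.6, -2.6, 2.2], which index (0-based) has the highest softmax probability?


Softmax is a monotonic transformation, so it preserves the argmax.
We need to find the index of the maximum logit.
Index 0: -3.0
Index 1: 2.9
Index 2: -2.6
Index 3: -2.6
Index 4: 2.2
Maximum logit = 2.9 at index 1

1


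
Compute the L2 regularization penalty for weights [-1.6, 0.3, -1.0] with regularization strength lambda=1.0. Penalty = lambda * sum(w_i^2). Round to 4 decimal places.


Squaring each weight:
(-1.6)^2 = 2.56
0.3^2 = 0.09
(-1.0)^2 = 1.0
Sum of squares = 3.65
Penalty = 1.0 * 3.65 = 3.6500

3.6500


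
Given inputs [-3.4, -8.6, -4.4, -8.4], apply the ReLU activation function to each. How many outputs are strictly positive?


ReLU(x) = max(0, x) for each element:
ReLU(-3.4) = 0
ReLU(-8.6) = 0
ReLU(-4.4) = 0
ReLU(-8.4) = 0
Active neurons (>0): 0

0


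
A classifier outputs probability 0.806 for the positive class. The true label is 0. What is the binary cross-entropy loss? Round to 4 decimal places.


For y=0: Loss = -log(1-p)
= -log(1 - 0.806)
= -log(0.194)
= -(-1.6399)
= 1.6399

1.6399


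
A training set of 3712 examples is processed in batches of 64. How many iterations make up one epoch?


Iterations per epoch = dataset_size / batch_size
= 3712 / 64
= 58

58


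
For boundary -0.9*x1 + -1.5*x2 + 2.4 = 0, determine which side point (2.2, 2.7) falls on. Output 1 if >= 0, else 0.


Compute -0.9 * 2.2 + -1.5 * 2.7 + 2.4
= -1.98 + -4.05 + 2.4
= -3.63
Since -3.63 < 0, the point is on the negative side.

0


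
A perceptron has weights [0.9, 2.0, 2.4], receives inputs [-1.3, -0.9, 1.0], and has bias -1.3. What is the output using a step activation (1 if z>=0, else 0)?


z = w . x + b
= 0.9*-1.3 + 2.0*-0.9 + 2.4*1.0 + -1.3
= -1.17 + -1.8 + 2.4 + -1.3
= -0.57 + -1.3
= -1.87
Since z = -1.87 < 0, output = 0

0


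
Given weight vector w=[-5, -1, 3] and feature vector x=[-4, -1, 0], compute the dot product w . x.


Element-wise products:
-5 * -4 = 20
-1 * -1 = 1
3 * 0 = 0
Sum = 20 + 1 + 0
= 21

21


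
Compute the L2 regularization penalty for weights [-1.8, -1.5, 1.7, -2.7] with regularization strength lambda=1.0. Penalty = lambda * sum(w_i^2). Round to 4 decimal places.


Squaring each weight:
(-1.8)^2 = 3.24
(-1.5)^2 = 2.25
1.7^2 = 2.89
(-2.7)^2 = 7.29
Sum of squares = 15.67
Penalty = 1.0 * 15.67 = 15.6700

15.6700


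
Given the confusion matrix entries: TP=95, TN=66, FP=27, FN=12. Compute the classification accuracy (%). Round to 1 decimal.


Accuracy = (TP + TN) / (TP + TN + FP + FN) * 100
= (95 + 66) / (95 + 66 + 27 + 12)
= 161 / 200
= 0.805
= 80.5%

80.5


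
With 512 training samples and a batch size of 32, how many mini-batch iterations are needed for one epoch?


Iterations per epoch = dataset_size / batch_size
= 512 / 32
= 16

16


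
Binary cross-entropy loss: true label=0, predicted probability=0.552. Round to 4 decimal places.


For y=0: Loss = -log(1-p)
= -log(1 - 0.552)
= -log(0.448)
= -(-0.803)
= 0.8030

0.8030


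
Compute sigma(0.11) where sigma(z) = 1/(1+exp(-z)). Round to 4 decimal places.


sigmoid(z) = 1 / (1 + exp(-z))
exp(-(0.11)) = exp(-0.11) = 0.8958
1 + 0.8958 = 1.8958
1 / 1.8958 = 0.5275

0.5275


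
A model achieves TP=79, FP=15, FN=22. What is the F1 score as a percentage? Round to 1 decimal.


Precision = TP / (TP + FP) = 79 / 94 = 0.8404
Recall = TP / (TP + FN) = 79 / 101 = 0.7822
F1 = 2 * P * R / (P + R)
= 2 * 0.8404 * 0.7822 / (0.8404 + 0.7822)
= 1.3147 / 1.6226
= 0.8103
As percentage: 81.0%

81.0


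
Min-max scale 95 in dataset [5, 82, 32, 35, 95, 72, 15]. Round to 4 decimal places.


Min = 5, Max = 95
Range = 95 - 5 = 90
Scaled = (x - min) / (max - min)
= (95 - 5) / 90
= 90 / 90
= 1.0000

1.0000


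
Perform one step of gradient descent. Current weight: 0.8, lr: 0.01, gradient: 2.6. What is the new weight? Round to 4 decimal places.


w_new = w_old - lr * gradient
= 0.8 - 0.01 * 2.6
= 0.8 - (0.026)
= 0.7740

0.7740


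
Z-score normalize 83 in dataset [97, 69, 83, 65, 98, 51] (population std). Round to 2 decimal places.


Mean = (97 + 69 + 83 + 65 + 98 + 51) / 6 = 77.1667
Variance = sum((x_i - mean)^2) / n = 293.4722
Std = sqrt(293.4722) = 17.131
Z = (x - mean) / std
= (83 - 77.1667) / 17.131
= 5.8333 / 17.131
= 0.34

0.34


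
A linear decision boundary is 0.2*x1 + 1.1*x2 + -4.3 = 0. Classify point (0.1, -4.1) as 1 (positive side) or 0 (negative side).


Compute 0.2 * 0.1 + 1.1 * -4.1 + -4.3
= 0.02 + -4.51 + -4.3
= -8.79
Since -8.79 < 0, the point is on the negative side.

0


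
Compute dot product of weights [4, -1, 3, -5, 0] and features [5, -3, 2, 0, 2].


Element-wise products:
4 * 5 = 20
-1 * -3 = 3
3 * 2 = 6
-5 * 0 = 0
0 * 2 = 0
Sum = 20 + 3 + 6 + 0 + 0
= 29

29


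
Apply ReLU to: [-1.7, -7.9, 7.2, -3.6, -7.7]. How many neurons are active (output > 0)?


ReLU(x) = max(0, x) for each element:
ReLU(-1.7) = 0
ReLU(-7.9) = 0
ReLU(7.2) = 7.2
ReLU(-3.6) = 0
ReLU(-7.7) = 0
Active neurons (>0): 1

1


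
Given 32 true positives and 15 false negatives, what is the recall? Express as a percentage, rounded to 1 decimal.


Recall = TP / (TP + FN) * 100
= 32 / (32 + 15)
= 32 / 47
= 0.6809
= 68.1%

68.1


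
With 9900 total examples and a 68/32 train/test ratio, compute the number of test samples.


Train samples = 9900 * 68% = 6732
Test samples = 9900 - 6732
= 3168

3168


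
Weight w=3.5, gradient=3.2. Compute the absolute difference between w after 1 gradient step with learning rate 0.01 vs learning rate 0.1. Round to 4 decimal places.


With lr=0.01: w_new = 3.5 - 0.01 * 3.2 = 3.468
With lr=0.1: w_new = 3.5 - 0.1 * 3.2 = 3.18
Absolute difference = |3.468 - 3.18|
= 0.2880

0.2880


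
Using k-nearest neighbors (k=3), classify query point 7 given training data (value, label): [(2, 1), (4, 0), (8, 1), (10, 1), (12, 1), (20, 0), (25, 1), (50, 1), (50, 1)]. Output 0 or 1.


Distances from query 7:
Point 8 (class 1): distance = 1
Point 4 (class 0): distance = 3
Point 10 (class 1): distance = 3
K=3 nearest neighbors: classes = [1, 0, 1]
Votes for class 1: 2 / 3
Majority vote => class 1

1


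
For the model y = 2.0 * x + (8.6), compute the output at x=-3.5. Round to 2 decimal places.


y = 2.0 * -3.5 + (8.6)
= -7.0 + (8.6)
= 1.60

1.60


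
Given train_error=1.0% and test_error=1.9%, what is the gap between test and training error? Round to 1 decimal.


Generalization gap = test_error - train_error
= 1.9 - 1.0
= 0.9%
A small gap suggests good generalization.

0.9


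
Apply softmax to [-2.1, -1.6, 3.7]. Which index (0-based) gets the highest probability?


Softmax is a monotonic transformation, so it preserves the argmax.
We need to find the index of the maximum logit.
Index 0: -2.1
Index 1: -1.6
Index 2: 3.7
Maximum logit = 3.7 at index 2

2


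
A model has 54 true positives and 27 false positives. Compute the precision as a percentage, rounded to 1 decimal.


Precision = TP / (TP + FP) * 100
= 54 / (54 + 27)
= 54 / 81
= 0.6667
= 66.7%

66.7


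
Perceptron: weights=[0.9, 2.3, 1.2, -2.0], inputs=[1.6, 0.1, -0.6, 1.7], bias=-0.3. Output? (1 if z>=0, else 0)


z = w . x + b
= 0.9*1.6 + 2.3*0.1 + 1.2*-0.6 + -2.0*1.7 + -0.3
= 1.44 + 0.23 + -0.72 + -3.4 + -0.3
= -2.45 + -0.3
= -2.75
Since z = -2.75 < 0, output = 0

0


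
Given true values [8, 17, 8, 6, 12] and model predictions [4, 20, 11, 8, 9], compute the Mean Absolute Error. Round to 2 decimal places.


Absolute errors: [4, 3, 3, 2, 3]
Sum of absolute errors = 15
MAE = 15 / 5 = 3.00

3.00


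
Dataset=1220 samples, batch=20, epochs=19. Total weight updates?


Iterations per epoch = 1220 / 20 = 61
Total updates = iterations_per_epoch * epochs
= 61 * 19
= 1159

1159


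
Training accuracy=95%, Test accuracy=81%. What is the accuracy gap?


Gap = train_accuracy - test_accuracy
= 95 - 81
= 14%
This gap suggests the model is overfitting.

14


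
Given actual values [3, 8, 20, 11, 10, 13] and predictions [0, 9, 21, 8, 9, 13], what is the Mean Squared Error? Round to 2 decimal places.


Differences: [3, -1, -1, 3, 1, 0]
Squared errors: [9, 1, 1, 9, 1, 0]
Sum of squared errors = 21
MSE = 21 / 6 = 3.50

3.50


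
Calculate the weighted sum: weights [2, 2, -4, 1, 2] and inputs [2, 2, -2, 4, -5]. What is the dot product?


Element-wise products:
2 * 2 = 4
2 * 2 = 4
-4 * -2 = 8
1 * 4 = 4
2 * -5 = -10
Sum = 4 + 4 + 8 + 4 + -10
= 10

10


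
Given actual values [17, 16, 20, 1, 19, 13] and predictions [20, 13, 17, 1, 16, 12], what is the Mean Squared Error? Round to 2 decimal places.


Differences: [-3, 3, 3, 0, 3, 1]
Squared errors: [9, 9, 9, 0, 9, 1]
Sum of squared errors = 37
MSE = 37 / 6 = 6.17

6.17


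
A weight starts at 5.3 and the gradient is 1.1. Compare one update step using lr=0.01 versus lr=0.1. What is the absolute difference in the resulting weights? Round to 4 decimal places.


With lr=0.01: w_new = 5.3 - 0.01 * 1.1 = 5.289
With lr=0.1: w_new = 5.3 - 0.1 * 1.1 = 5.19
Absolute difference = |5.289 - 5.19|
= 0.0990

0.0990


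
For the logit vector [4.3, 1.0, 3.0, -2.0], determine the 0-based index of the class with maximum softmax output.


Softmax is a monotonic transformation, so it preserves the argmax.
We need to find the index of the maximum logit.
Index 0: 4.3
Index 1: 1.0
Index 2: 3.0
Index 3: -2.0
Maximum logit = 4.3 at index 0

0


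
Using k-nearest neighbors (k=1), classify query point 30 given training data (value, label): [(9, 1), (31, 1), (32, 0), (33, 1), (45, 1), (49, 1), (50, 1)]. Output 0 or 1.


Distances from query 30:
Point 31 (class 1): distance = 1
K=1 nearest neighbors: classes = [1]
Votes for class 1: 1 / 1
Majority vote => class 1

1


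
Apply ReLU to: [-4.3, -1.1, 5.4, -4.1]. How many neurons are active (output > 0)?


ReLU(x) = max(0, x) for each element:
ReLU(-4.3) = 0
ReLU(-1.1) = 0
ReLU(5.4) = 5.4
ReLU(-4.1) = 0
Active neurons (>0): 1

1


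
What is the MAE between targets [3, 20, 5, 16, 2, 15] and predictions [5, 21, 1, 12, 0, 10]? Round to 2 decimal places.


Absolute errors: [2, 1, 4, 4, 2, 5]
Sum of absolute errors = 18
MAE = 18 / 6 = 3.00

3.00


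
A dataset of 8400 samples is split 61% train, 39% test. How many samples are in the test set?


Train samples = 8400 * 61% = 5124
Test samples = 8400 - 5124
= 3276

3276


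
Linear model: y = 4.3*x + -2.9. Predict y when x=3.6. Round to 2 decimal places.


y = 4.3 * 3.6 + (-2.9)
= 15.48 + (-2.9)
= 12.58

12.58


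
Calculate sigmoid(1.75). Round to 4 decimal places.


sigmoid(z) = 1 / (1 + exp(-z))
exp(-(1.75)) = exp(-1.75) = 0.1738
1 + 0.1738 = 1.1738
1 / 1.1738 = 0.8520

0.8520


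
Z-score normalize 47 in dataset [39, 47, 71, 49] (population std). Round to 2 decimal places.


Mean = (39 + 47 + 71 + 49) / 4 = 51.5
Variance = sum((x_i - mean)^2) / n = 140.75
Std = sqrt(140.75) = 11.8638
Z = (x - mean) / std
= (47 - 51.5) / 11.8638
= -4.5 / 11.8638
= -0.38

-0.38


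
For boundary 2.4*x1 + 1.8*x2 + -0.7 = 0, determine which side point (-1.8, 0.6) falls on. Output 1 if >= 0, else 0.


Compute 2.4 * -1.8 + 1.8 * 0.6 + -0.7
= -4.32 + 1.08 + -0.7
= -3.94
Since -3.94 < 0, the point is on the negative side.

0


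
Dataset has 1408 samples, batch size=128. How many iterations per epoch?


Iterations per epoch = dataset_size / batch_size
= 1408 / 128
= 11

11


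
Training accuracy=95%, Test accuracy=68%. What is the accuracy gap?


Gap = train_accuracy - test_accuracy
= 95 - 68
= 27%
This large gap strongly indicates overfitting.

27


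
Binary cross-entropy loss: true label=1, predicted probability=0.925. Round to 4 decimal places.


For y=1: Loss = -log(p)
= -log(0.925)
= -(-0.078)
= 0.0780

0.0780


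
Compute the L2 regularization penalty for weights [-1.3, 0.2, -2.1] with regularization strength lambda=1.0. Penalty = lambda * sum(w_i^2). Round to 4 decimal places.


Squaring each weight:
(-1.3)^2 = 1.69
0.2^2 = 0.04
(-2.1)^2 = 4.41
Sum of squares = 6.14
Penalty = 1.0 * 6.14 = 6.1400

6.1400


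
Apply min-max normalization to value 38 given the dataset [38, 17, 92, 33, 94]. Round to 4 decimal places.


Min = 17, Max = 94
Range = 94 - 17 = 77
Scaled = (x - min) / (max - min)
= (38 - 17) / 77
= 21 / 77
= 0.2727

0.2727


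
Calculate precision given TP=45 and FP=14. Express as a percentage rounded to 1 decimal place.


Precision = TP / (TP + FP) * 100
= 45 / (45 + 14)
= 45 / 59
= 0.7627
= 76.3%

76.3


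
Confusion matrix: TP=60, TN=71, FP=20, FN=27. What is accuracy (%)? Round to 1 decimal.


Accuracy = (TP + TN) / (TP + TN + FP + FN) * 100
= (60 + 71) / (60 + 71 + 20 + 27)
= 131 / 178
= 0.736
= 73.6%

73.6


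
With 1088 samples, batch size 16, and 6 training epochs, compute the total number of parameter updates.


Iterations per epoch = 1088 / 16 = 68
Total updates = iterations_per_epoch * epochs
= 68 * 6
= 408

408


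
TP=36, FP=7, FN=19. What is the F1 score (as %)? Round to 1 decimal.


Precision = TP / (TP + FP) = 36 / 43 = 0.8372
Recall = TP / (TP + FN) = 36 / 55 = 0.6545
F1 = 2 * P * R / (P + R)
= 2 * 0.8372 * 0.6545 / (0.8372 + 0.6545)
= 1.096 / 1.4918
= 0.7347
As percentage: 73.5%

73.5


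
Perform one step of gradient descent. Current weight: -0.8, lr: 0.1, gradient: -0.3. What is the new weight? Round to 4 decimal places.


w_new = w_old - lr * gradient
= -0.8 - 0.1 * -0.3
= -0.8 - (-0.03)
= -0.7700

-0.7700


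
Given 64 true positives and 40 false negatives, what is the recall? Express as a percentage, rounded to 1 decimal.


Recall = TP / (TP + FN) * 100
= 64 / (64 + 40)
= 64 / 104
= 0.6154
= 61.5%

61.5


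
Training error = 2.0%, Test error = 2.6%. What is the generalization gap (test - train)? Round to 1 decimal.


Generalization gap = test_error - train_error
= 2.6 - 2.0
= 0.6%
A small gap suggests good generalization.

0.6


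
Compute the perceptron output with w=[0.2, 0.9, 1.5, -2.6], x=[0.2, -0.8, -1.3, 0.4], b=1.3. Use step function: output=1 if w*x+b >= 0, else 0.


z = w . x + b
= 0.2*0.2 + 0.9*-0.8 + 1.5*-1.3 + -2.6*0.4 + 1.3
= 0.04 + -0.72 + -1.95 + -1.04 + 1.3
= -3.67 + 1.3
= -2.37
Since z = -2.37 < 0, output = 0

0


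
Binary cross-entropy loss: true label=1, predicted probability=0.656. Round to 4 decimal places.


For y=1: Loss = -log(p)
= -log(0.656)
= -(-0.4216)
= 0.4216

0.4216


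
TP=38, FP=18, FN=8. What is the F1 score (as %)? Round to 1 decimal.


Precision = TP / (TP + FP) = 38 / 56 = 0.6786
Recall = TP / (TP + FN) = 38 / 46 = 0.8261
F1 = 2 * P * R / (P + R)
= 2 * 0.6786 * 0.8261 / (0.6786 + 0.8261)
= 1.1211 / 1.5047
= 0.7451
As percentage: 74.5%

74.5


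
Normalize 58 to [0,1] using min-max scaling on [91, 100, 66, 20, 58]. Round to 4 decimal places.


Min = 20, Max = 100
Range = 100 - 20 = 80
Scaled = (x - min) / (max - min)
= (58 - 20) / 80
= 38 / 80
= 0.4750

0.4750


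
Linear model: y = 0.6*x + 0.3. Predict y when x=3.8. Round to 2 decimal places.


y = 0.6 * 3.8 + (0.3)
= 2.28 + (0.3)
= 2.58

2.58


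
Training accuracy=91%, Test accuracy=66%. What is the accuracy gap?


Gap = train_accuracy - test_accuracy
= 91 - 66
= 25%
This large gap strongly indicates overfitting.

25


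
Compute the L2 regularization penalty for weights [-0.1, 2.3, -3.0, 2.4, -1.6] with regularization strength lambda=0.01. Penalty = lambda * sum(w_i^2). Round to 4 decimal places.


Squaring each weight:
(-0.1)^2 = 0.01
2.3^2 = 5.29
(-3.0)^2 = 9.0
2.4^2 = 5.76
(-1.6)^2 = 2.56
Sum of squares = 22.62
Penalty = 0.01 * 22.62 = 0.2262

0.2262


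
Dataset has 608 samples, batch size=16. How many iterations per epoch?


Iterations per epoch = dataset_size / batch_size
= 608 / 16
= 38

38


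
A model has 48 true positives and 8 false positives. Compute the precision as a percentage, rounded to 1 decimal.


Precision = TP / (TP + FP) * 100
= 48 / (48 + 8)
= 48 / 56
= 0.8571
= 85.7%

85.7


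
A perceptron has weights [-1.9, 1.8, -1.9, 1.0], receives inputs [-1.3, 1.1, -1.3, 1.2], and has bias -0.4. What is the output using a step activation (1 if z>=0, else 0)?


z = w . x + b
= -1.9*-1.3 + 1.8*1.1 + -1.9*-1.3 + 1.0*1.2 + -0.4
= 2.47 + 1.98 + 2.47 + 1.2 + -0.4
= 8.12 + -0.4
= 7.72
Since z = 7.72 >= 0, output = 1

1


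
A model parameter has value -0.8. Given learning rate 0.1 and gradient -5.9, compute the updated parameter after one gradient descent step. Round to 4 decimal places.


w_new = w_old - lr * gradient
= -0.8 - 0.1 * -5.9
= -0.8 - (-0.59)
= -0.2100

-0.2100


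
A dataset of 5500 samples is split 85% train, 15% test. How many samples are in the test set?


Train samples = 5500 * 85% = 4675
Test samples = 5500 - 4675
= 825

825


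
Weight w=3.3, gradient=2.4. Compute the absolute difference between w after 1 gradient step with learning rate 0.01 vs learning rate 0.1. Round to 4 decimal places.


With lr=0.01: w_new = 3.3 - 0.01 * 2.4 = 3.276
With lr=0.1: w_new = 3.3 - 0.1 * 2.4 = 3.06
Absolute difference = |3.276 - 3.06|
= 0.2160

0.2160


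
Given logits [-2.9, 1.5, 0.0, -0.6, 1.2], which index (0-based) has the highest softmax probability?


Softmax is a monotonic transformation, so it preserves the argmax.
We need to find the index of the maximum logit.
Index 0: -2.9
Index 1: 1.5
Index 2: 0.0
Index 3: -0.6
Index 4: 1.2
Maximum logit = 1.5 at index 1

1


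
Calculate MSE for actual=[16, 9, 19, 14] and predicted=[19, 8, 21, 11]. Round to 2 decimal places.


Differences: [-3, 1, -2, 3]
Squared errors: [9, 1, 4, 9]
Sum of squared errors = 23
MSE = 23 / 4 = 5.75

5.75


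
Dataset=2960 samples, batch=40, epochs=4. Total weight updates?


Iterations per epoch = 2960 / 40 = 74
Total updates = iterations_per_epoch * epochs
= 74 * 4
= 296

296


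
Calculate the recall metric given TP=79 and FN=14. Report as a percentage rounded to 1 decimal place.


Recall = TP / (TP + FN) * 100
= 79 / (79 + 14)
= 79 / 93
= 0.8495
= 84.9%

84.9


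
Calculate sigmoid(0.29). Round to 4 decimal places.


sigmoid(z) = 1 / (1 + exp(-z))
exp(-(0.29)) = exp(-0.29) = 0.7483
1 + 0.7483 = 1.7483
1 / 1.7483 = 0.5720

0.5720


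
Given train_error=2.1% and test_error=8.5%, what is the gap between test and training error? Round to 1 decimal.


Generalization gap = test_error - train_error
= 8.5 - 2.1
= 6.4%
A moderate gap.

6.4


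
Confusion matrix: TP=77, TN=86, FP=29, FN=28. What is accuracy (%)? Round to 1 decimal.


Accuracy = (TP + TN) / (TP + TN + FP + FN) * 100
= (77 + 86) / (77 + 86 + 29 + 28)
= 163 / 220
= 0.7409
= 74.1%

74.1


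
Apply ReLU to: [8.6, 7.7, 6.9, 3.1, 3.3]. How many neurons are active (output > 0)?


ReLU(x) = max(0, x) for each element:
ReLU(8.6) = 8.6
ReLU(7.7) = 7.7
ReLU(6.9) = 6.9
ReLU(3.1) = 3.1
ReLU(3.3) = 3.3
Active neurons (>0): 5

5


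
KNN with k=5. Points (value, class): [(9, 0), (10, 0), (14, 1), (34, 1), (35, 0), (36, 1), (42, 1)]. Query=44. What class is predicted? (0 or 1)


Distances from query 44:
Point 42 (class 1): distance = 2
Point 36 (class 1): distance = 8
Point 35 (class 0): distance = 9
Point 34 (class 1): distance = 10
Point 14 (class 1): distance = 30
K=5 nearest neighbors: classes = [1, 1, 0, 1, 1]
Votes for class 1: 4 / 5
Majority vote => class 1

1


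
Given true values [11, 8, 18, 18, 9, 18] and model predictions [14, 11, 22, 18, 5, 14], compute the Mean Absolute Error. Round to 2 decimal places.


Absolute errors: [3, 3, 4, 0, 4, 4]
Sum of absolute errors = 18
MAE = 18 / 6 = 3.00

3.00


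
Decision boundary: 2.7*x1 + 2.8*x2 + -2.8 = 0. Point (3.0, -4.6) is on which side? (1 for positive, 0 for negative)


Compute 2.7 * 3.0 + 2.8 * -4.6 + -2.8
= 8.1 + -12.88 + -2.8
= -7.58
Since -7.58 < 0, the point is on the negative side.

0


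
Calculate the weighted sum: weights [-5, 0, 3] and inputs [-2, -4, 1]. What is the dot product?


Element-wise products:
-5 * -2 = 10
0 * -4 = 0
3 * 1 = 3
Sum = 10 + 0 + 3
= 13

13


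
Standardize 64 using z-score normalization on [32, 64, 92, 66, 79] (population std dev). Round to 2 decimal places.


Mean = (32 + 64 + 92 + 66 + 79) / 5 = 66.6
Variance = sum((x_i - mean)^2) / n = 400.64
Std = sqrt(400.64) = 20.016
Z = (x - mean) / std
= (64 - 66.6) / 20.016
= -2.6 / 20.016
= -0.13

-0.13


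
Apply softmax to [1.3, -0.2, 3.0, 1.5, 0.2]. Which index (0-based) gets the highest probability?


Softmax is a monotonic transformation, so it preserves the argmax.
We need to find the index of the maximum logit.
Index 0: 1.3
Index 1: -0.2
Index 2: 3.0
Index 3: 1.5
Index 4: 0.2
Maximum logit = 3.0 at index 2

2


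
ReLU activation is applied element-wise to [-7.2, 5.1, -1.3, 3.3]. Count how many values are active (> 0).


ReLU(x) = max(0, x) for each element:
ReLU(-7.2) = 0
ReLU(5.1) = 5.1
ReLU(-1.3) = 0
ReLU(3.3) = 3.3
Active neurons (>0): 2

2


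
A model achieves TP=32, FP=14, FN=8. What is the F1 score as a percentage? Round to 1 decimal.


Precision = TP / (TP + FP) = 32 / 46 = 0.6957
Recall = TP / (TP + FN) = 32 / 40 = 0.8
F1 = 2 * P * R / (P + R)
= 2 * 0.6957 * 0.8 / (0.6957 + 0.8)
= 1.113 / 1.4957
= 0.7442
As percentage: 74.4%

74.4


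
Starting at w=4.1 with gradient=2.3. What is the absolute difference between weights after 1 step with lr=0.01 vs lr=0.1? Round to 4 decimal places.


With lr=0.01: w_new = 4.1 - 0.01 * 2.3 = 4.077
With lr=0.1: w_new = 4.1 - 0.1 * 2.3 = 3.87
Absolute difference = |4.077 - 3.87|
= 0.2070

0.2070


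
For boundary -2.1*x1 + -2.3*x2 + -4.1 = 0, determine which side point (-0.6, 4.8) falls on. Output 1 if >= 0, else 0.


Compute -2.1 * -0.6 + -2.3 * 4.8 + -4.1
= 1.26 + -11.04 + -4.1
= -13.88
Since -13.88 < 0, the point is on the negative side.

0


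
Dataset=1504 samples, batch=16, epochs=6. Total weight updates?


Iterations per epoch = 1504 / 16 = 94
Total updates = iterations_per_epoch * epochs
= 94 * 6
= 564

564


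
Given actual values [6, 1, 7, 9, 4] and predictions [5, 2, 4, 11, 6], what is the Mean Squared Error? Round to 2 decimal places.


Differences: [1, -1, 3, -2, -2]
Squared errors: [1, 1, 9, 4, 4]
Sum of squared errors = 19
MSE = 19 / 5 = 3.80

3.80


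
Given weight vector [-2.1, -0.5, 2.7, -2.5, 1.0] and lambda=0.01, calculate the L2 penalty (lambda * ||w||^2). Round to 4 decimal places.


Squaring each weight:
(-2.1)^2 = 4.41
(-0.5)^2 = 0.25
2.7^2 = 7.29
(-2.5)^2 = 6.25
1.0^2 = 1.0
Sum of squares = 19.2
Penalty = 0.01 * 19.2 = 0.1920

0.1920


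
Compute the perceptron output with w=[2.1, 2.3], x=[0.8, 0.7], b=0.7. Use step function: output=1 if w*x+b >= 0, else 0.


z = w . x + b
= 2.1*0.8 + 2.3*0.7 + 0.7
= 1.68 + 1.61 + 0.7
= 3.29 + 0.7
= 3.99
Since z = 3.99 >= 0, output = 1

1


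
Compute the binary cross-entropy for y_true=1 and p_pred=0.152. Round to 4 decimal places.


For y=1: Loss = -log(p)
= -log(0.152)
= -(-1.8839)
= 1.8839

1.8839


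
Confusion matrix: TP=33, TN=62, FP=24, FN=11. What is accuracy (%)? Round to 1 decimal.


Accuracy = (TP + TN) / (TP + TN + FP + FN) * 100
= (33 + 62) / (33 + 62 + 24 + 11)
= 95 / 130
= 0.7308
= 73.1%

73.1


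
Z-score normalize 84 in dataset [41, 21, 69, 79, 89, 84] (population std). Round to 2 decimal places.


Mean = (41 + 21 + 69 + 79 + 89 + 84) / 6 = 63.8333
Variance = sum((x_i - mean)^2) / n = 608.8056
Std = sqrt(608.8056) = 24.674
Z = (x - mean) / std
= (84 - 63.8333) / 24.674
= 20.1667 / 24.674
= 0.82

0.82


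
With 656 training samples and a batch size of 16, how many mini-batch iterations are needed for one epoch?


Iterations per epoch = dataset_size / batch_size
= 656 / 16
= 41

41


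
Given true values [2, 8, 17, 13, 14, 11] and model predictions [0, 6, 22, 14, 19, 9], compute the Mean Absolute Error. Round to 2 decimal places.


Absolute errors: [2, 2, 5, 1, 5, 2]
Sum of absolute errors = 17
MAE = 17 / 6 = 2.83

2.83


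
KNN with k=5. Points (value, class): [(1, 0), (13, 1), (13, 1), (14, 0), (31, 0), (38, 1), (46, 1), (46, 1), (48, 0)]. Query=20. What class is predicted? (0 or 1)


Distances from query 20:
Point 14 (class 0): distance = 6
Point 13 (class 1): distance = 7
Point 13 (class 1): distance = 7
Point 31 (class 0): distance = 11
Point 38 (class 1): distance = 18
K=5 nearest neighbors: classes = [0, 1, 1, 0, 1]
Votes for class 1: 3 / 5
Majority vote => class 1

1


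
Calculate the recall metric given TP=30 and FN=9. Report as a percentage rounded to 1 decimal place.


Recall = TP / (TP + FN) * 100
= 30 / (30 + 9)
= 30 / 39
= 0.7692
= 76.9%

76.9


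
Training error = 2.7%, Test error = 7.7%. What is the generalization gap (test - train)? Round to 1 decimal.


Generalization gap = test_error - train_error
= 7.7 - 2.7
= 5.0%
A moderate gap.

5.0


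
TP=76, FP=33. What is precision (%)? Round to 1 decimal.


Precision = TP / (TP + FP) * 100
= 76 / (76 + 33)
= 76 / 109
= 0.6972
= 69.7%

69.7


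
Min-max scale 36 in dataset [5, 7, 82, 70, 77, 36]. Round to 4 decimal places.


Min = 5, Max = 82
Range = 82 - 5 = 77
Scaled = (x - min) / (max - min)
= (36 - 5) / 77
= 31 / 77
= 0.4026

0.4026


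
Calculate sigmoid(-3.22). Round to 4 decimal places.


sigmoid(z) = 1 / (1 + exp(-z))
exp(-(-3.22)) = exp(3.22) = 25.0281
1 + 25.0281 = 26.0281
1 / 26.0281 = 0.0384

0.0384


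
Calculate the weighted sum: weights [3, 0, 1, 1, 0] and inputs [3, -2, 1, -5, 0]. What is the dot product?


Element-wise products:
3 * 3 = 9
0 * -2 = 0
1 * 1 = 1
1 * -5 = -5
0 * 0 = 0
Sum = 9 + 0 + 1 + -5 + 0
= 5

5


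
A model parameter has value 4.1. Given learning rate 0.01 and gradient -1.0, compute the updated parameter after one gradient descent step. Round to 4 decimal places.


w_new = w_old - lr * gradient
= 4.1 - 0.01 * -1.0
= 4.1 - (-0.01)
= 4.1100

4.1100


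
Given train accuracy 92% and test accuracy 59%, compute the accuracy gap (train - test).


Gap = train_accuracy - test_accuracy
= 92 - 59
= 33%
This large gap strongly indicates overfitting.

33


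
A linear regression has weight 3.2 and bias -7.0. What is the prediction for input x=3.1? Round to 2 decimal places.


y = 3.2 * 3.1 + (-7.0)
= 9.92 + (-7.0)
= 2.92

2.92


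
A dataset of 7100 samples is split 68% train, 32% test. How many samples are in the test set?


Train samples = 7100 * 68% = 4828
Test samples = 7100 - 4828
= 2272

2272


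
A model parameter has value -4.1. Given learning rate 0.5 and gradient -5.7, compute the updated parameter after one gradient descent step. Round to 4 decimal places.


w_new = w_old - lr * gradient
= -4.1 - 0.5 * -5.7
= -4.1 - (-2.85)
= -1.2500

-1.2500


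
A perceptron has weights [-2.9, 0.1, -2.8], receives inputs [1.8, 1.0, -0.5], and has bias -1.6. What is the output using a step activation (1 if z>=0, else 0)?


z = w . x + b
= -2.9*1.8 + 0.1*1.0 + -2.8*-0.5 + -1.6
= -5.22 + 0.1 + 1.4 + -1.6
= -3.72 + -1.6
= -5.32
Since z = -5.32 < 0, output = 0

0


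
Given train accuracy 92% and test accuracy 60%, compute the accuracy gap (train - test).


Gap = train_accuracy - test_accuracy
= 92 - 60
= 32%
This large gap strongly indicates overfitting.

32


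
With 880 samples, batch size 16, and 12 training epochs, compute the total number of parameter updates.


Iterations per epoch = 880 / 16 = 55
Total updates = iterations_per_epoch * epochs
= 55 * 12
= 660

660


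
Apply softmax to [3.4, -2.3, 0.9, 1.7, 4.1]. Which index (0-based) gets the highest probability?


Softmax is a monotonic transformation, so it preserves the argmax.
We need to find the index of the maximum logit.
Index 0: 3.4
Index 1: -2.3
Index 2: 0.9
Index 3: 1.7
Index 4: 4.1
Maximum logit = 4.1 at index 4

4


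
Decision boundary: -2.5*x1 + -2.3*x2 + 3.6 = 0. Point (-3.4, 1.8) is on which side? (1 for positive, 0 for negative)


Compute -2.5 * -3.4 + -2.3 * 1.8 + 3.6
= 8.5 + -4.14 + 3.6
= 7.96
Since 7.96 >= 0, the point is on the positive side.

1


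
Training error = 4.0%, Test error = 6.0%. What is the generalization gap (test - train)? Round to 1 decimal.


Generalization gap = test_error - train_error
= 6.0 - 4.0
= 2.0%
A moderate gap.

2.0


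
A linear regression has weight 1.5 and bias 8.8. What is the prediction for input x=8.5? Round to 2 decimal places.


y = 1.5 * 8.5 + (8.8)
= 12.75 + (8.8)
= 21.55

21.55


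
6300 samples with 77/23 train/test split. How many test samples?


Train samples = 6300 * 77% = 4851
Test samples = 6300 - 4851
= 1449

1449


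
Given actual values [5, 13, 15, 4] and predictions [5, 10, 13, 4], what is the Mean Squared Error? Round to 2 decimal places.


Differences: [0, 3, 2, 0]
Squared errors: [0, 9, 4, 0]
Sum of squared errors = 13
MSE = 13 / 4 = 3.25

3.25


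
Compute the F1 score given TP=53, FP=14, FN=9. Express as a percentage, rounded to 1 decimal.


Precision = TP / (TP + FP) = 53 / 67 = 0.791
Recall = TP / (TP + FN) = 53 / 62 = 0.8548
F1 = 2 * P * R / (P + R)
= 2 * 0.791 * 0.8548 / (0.791 + 0.8548)
= 1.3524 / 1.6459
= 0.8217
As percentage: 82.2%

82.2


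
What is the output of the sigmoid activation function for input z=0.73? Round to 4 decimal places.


sigmoid(z) = 1 / (1 + exp(-z))
exp(-(0.73)) = exp(-0.73) = 0.4819
1 + 0.4819 = 1.4819
1 / 1.4819 = 0.6748

0.6748


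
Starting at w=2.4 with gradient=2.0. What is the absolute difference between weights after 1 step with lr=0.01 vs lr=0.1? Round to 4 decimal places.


With lr=0.01: w_new = 2.4 - 0.01 * 2.0 = 2.38
With lr=0.1: w_new = 2.4 - 0.1 * 2.0 = 2.2
Absolute difference = |2.38 - 2.2|
= 0.1800

0.1800


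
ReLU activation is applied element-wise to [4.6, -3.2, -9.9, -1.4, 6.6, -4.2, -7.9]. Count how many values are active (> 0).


ReLU(x) = max(0, x) for each element:
ReLU(4.6) = 4.6
ReLU(-3.2) = 0
ReLU(-9.9) = 0
ReLU(-1.4) = 0
ReLU(6.6) = 6.6
ReLU(-4.2) = 0
ReLU(-7.9) = 0
Active neurons (>0): 2

2


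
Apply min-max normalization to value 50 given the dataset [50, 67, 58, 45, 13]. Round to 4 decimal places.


Min = 13, Max = 67
Range = 67 - 13 = 54
Scaled = (x - min) / (max - min)
= (50 - 13) / 54
= 37 / 54
= 0.6852

0.6852


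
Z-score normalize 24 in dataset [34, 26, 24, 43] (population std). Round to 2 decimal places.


Mean = (34 + 26 + 24 + 43) / 4 = 31.75
Variance = sum((x_i - mean)^2) / n = 56.1875
Std = sqrt(56.1875) = 7.4958
Z = (x - mean) / std
= (24 - 31.75) / 7.4958
= -7.75 / 7.4958
= -1.03

-1.03


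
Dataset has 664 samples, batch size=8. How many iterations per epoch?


Iterations per epoch = dataset_size / batch_size
= 664 / 8
= 83

83


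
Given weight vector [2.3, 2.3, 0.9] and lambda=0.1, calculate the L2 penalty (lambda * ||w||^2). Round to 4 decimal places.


Squaring each weight:
2.3^2 = 5.29
2.3^2 = 5.29
0.9^2 = 0.81
Sum of squares = 11.39
Penalty = 0.1 * 11.39 = 1.1390

1.1390


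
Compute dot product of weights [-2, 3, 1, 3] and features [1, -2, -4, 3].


Element-wise products:
-2 * 1 = -2
3 * -2 = -6
1 * -4 = -4
3 * 3 = 9
Sum = -2 + -6 + -4 + 9
= -3

-3


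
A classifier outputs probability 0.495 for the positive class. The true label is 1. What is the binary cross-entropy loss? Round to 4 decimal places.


For y=1: Loss = -log(p)
= -log(0.495)
= -(-0.7032)
= 0.7032

0.7032


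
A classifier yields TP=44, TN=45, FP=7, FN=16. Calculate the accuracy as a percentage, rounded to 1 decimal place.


Accuracy = (TP + TN) / (TP + TN + FP + FN) * 100
= (44 + 45) / (44 + 45 + 7 + 16)
= 89 / 112
= 0.7946
= 79.5%

79.5


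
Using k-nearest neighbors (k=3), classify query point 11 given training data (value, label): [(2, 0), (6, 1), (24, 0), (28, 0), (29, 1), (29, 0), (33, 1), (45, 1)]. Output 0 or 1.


Distances from query 11:
Point 6 (class 1): distance = 5
Point 2 (class 0): distance = 9
Point 24 (class 0): distance = 13
K=3 nearest neighbors: classes = [1, 0, 0]
Votes for class 1: 1 / 3
Majority vote => class 0

0


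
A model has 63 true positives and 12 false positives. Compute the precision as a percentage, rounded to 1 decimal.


Precision = TP / (TP + FP) * 100
= 63 / (63 + 12)
= 63 / 75
= 0.84
= 84.0%

84.0


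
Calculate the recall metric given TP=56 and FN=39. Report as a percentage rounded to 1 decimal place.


Recall = TP / (TP + FN) * 100
= 56 / (56 + 39)
= 56 / 95
= 0.5895
= 58.9%

58.9


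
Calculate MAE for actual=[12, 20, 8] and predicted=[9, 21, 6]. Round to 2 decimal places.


Absolute errors: [3, 1, 2]
Sum of absolute errors = 6
MAE = 6 / 3 = 2.00

2.00


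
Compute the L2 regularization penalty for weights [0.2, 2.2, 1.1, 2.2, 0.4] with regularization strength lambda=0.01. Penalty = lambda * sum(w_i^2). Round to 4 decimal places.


Squaring each weight:
0.2^2 = 0.04
2.2^2 = 4.84
1.1^2 = 1.21
2.2^2 = 4.84
0.4^2 = 0.16
Sum of squares = 11.09
Penalty = 0.01 * 11.09 = 0.1109

0.1109


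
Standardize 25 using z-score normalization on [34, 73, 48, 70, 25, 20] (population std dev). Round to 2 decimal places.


Mean = (34 + 73 + 48 + 70 + 25 + 20) / 6 = 45.0
Variance = sum((x_i - mean)^2) / n = 427.3333
Std = sqrt(427.3333) = 20.672
Z = (x - mean) / std
= (25 - 45.0) / 20.672
= -20.0 / 20.672
= -0.97

-0.97


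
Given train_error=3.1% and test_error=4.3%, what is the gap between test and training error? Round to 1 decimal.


Generalization gap = test_error - train_error
= 4.3 - 3.1
= 1.2%
A small gap suggests good generalization.

1.2


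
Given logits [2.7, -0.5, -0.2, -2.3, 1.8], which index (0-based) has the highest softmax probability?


Softmax is a monotonic transformation, so it preserves the argmax.
We need to find the index of the maximum logit.
Index 0: 2.7
Index 1: -0.5
Index 2: -0.2
Index 3: -2.3
Index 4: 1.8
Maximum logit = 2.7 at index 0

0


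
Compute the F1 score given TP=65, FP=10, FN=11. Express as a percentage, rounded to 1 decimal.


Precision = TP / (TP + FP) = 65 / 75 = 0.8667
Recall = TP / (TP + FN) = 65 / 76 = 0.8553
F1 = 2 * P * R / (P + R)
= 2 * 0.8667 * 0.8553 / (0.8667 + 0.8553)
= 1.4825 / 1.7219
= 0.8609
As percentage: 86.1%

86.1


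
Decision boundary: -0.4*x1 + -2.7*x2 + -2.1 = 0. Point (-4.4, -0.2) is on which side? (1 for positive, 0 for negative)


Compute -0.4 * -4.4 + -2.7 * -0.2 + -2.1
= 1.76 + 0.54 + -2.1
= 0.2
Since 0.2 >= 0, the point is on the positive side.

1


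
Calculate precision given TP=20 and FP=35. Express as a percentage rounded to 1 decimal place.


Precision = TP / (TP + FP) * 100
= 20 / (20 + 35)
= 20 / 55
= 0.3636
= 36.4%

36.4


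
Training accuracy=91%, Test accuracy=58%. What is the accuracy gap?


Gap = train_accuracy - test_accuracy
= 91 - 58
= 33%
This large gap strongly indicates overfitting.

33


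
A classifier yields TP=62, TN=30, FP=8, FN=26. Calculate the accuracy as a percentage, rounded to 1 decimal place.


Accuracy = (TP + TN) / (TP + TN + FP + FN) * 100
= (62 + 30) / (62 + 30 + 8 + 26)
= 92 / 126
= 0.7302
= 73.0%

73.0


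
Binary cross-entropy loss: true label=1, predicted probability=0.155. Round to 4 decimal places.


For y=1: Loss = -log(p)
= -log(0.155)
= -(-1.8643)
= 1.8643

1.8643


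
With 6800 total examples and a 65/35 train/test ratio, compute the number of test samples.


Train samples = 6800 * 65% = 4420
Test samples = 6800 - 4420
= 2380

2380


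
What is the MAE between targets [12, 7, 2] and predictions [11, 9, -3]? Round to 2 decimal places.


Absolute errors: [1, 2, 5]
Sum of absolute errors = 8
MAE = 8 / 3 = 2.67

2.67


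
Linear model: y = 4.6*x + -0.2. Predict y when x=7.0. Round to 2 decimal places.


y = 4.6 * 7.0 + (-0.2)
= 32.2 + (-0.2)
= 32.00

32.00


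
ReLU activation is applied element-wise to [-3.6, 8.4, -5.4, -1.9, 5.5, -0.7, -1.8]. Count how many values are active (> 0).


ReLU(x) = max(0, x) for each element:
ReLU(-3.6) = 0
ReLU(8.4) = 8.4
ReLU(-5.4) = 0
ReLU(-1.9) = 0
ReLU(5.5) = 5.5
ReLU(-0.7) = 0
ReLU(-1.8) = 0
Active neurons (>0): 2

2


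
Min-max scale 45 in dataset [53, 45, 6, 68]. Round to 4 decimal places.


Min = 6, Max = 68
Range = 68 - 6 = 62
Scaled = (x - min) / (max - min)
= (45 - 6) / 62
= 39 / 62
= 0.6290

0.6290


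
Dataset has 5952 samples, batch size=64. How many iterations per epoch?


Iterations per epoch = dataset_size / batch_size
= 5952 / 64
= 93

93


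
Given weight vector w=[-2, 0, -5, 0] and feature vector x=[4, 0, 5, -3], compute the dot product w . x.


Element-wise products:
-2 * 4 = -8
0 * 0 = 0
-5 * 5 = -25
0 * -3 = 0
Sum = -8 + 0 + -25 + 0
= -33

-33


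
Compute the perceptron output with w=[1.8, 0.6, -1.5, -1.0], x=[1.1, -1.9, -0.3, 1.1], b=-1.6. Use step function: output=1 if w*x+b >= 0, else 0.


z = w . x + b
= 1.8*1.1 + 0.6*-1.9 + -1.5*-0.3 + -1.0*1.1 + -1.6
= 1.98 + -1.14 + 0.45 + -1.1 + -1.6
= 0.19 + -1.6
= -1.41
Since z = -1.41 < 0, output = 0

0


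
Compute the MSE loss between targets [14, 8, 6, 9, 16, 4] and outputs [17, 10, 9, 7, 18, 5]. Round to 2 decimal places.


Differences: [-3, -2, -3, 2, -2, -1]
Squared errors: [9, 4, 9, 4, 4, 1]
Sum of squared errors = 31
MSE = 31 / 6 = 5.17

5.17


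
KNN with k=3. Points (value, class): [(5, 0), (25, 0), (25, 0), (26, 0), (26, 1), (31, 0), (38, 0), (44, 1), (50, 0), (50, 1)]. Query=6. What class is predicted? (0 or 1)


Distances from query 6:
Point 5 (class 0): distance = 1
Point 25 (class 0): distance = 19
Point 25 (class 0): distance = 19
K=3 nearest neighbors: classes = [0, 0, 0]
Votes for class 1: 0 / 3
Majority vote => class 0

0
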